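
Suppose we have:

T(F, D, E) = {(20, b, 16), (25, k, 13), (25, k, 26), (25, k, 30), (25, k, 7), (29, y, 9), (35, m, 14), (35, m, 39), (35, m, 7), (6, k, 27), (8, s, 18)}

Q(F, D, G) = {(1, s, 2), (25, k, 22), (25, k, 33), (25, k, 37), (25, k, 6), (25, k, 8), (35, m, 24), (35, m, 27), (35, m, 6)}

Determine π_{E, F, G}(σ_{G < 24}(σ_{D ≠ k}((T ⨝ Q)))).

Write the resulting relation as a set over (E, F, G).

Joining T and Q on F, D yields {(25, k, 13, 22), (25, k, 13, 33), (25, k, 13, 37), (25, k, 13, 6), (25, k, 13, 8), (25, k, 26, 22), (25, k, 26, 33), (25, k, 26, 37), (25, k, 26, 6), (25, k, 26, 8), (25, k, 30, 22), (25, k, 30, 33), (25, k, 30, 37), (25, k, 30, 6), (25, k, 30, 8), (25, k, 7, 22), (25, k, 7, 33), (25, k, 7, 37), (25, k, 7, 6), (25, k, 7, 8), (35, m, 14, 24), (35, m, 14, 27), (35, m, 14, 6), (35, m, 39, 24), (35, m, 39, 27), (35, m, 39, 6), (35, m, 7, 24), (35, m, 7, 27), (35, m, 7, 6)}.
Filtering on D ≠ k leaves {(35, m, 14, 24), (35, m, 14, 27), (35, m, 14, 6), (35, m, 39, 24), (35, m, 39, 27), (35, m, 39, 6), (35, m, 7, 24), (35, m, 7, 27), (35, m, 7, 6)}.
Filtering on G < 24 leaves {(35, m, 14, 6), (35, m, 39, 6), (35, m, 7, 6)}.
Keep only column(s) E, F, G: {(14, 35, 6), (39, 35, 6), (7, 35, 6)}

{(14, 35, 6), (39, 35, 6), (7, 35, 6)}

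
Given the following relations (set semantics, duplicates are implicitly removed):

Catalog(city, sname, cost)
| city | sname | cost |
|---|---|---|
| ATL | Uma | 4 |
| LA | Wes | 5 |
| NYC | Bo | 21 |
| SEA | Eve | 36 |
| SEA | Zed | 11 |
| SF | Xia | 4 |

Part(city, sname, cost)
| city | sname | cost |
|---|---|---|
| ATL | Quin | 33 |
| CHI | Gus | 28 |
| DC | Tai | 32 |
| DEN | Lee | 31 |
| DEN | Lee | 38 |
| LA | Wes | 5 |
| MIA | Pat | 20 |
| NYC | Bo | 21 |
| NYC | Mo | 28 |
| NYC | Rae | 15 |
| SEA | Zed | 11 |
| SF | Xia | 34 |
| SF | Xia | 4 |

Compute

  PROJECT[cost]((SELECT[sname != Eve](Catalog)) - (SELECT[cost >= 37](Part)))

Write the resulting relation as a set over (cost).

{11, 21, 4, 5}

Selection sname != Eve: {(ATL, Uma, 4), (LA, Wes, 5), (NYC, Bo, 21), (SEA, Zed, 11), (SF, Xia, 4)}
Selection cost >= 37: {(DEN, Lee, 38)}
Set difference of the two operands is {(ATL, Uma, 4), (LA, Wes, 5), (NYC, Bo, 21), (SEA, Zed, 11), (SF, Xia, 4)}.
π[cost]: project onto (cost) (1 duplicate(s) eliminated) → {11, 21, 4, 5}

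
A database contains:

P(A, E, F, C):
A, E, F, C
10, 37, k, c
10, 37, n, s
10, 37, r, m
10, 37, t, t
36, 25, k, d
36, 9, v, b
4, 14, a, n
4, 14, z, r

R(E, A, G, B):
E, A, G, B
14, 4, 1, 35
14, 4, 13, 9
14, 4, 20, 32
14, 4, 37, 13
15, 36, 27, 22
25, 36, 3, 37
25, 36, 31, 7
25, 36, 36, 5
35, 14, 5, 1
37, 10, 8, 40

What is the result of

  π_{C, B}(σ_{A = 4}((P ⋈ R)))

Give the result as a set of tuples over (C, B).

Natural join on A, E: {(10, 37, k, c, 8, 40), (10, 37, n, s, 8, 40), (10, 37, r, m, 8, 40), (10, 37, t, t, 8, 40), (36, 25, k, d, 3, 37), (36, 25, k, d, 31, 7), (36, 25, k, d, 36, 5), (4, 14, a, n, 1, 35), (4, 14, a, n, 13, 9), (4, 14, a, n, 20, 32), (4, 14, a, n, 37, 13), (4, 14, z, r, 1, 35), (4, 14, z, r, 13, 9), (4, 14, z, r, 20, 32), (4, 14, z, r, 37, 13)}
Filtering on A = 4 leaves {(4, 14, a, n, 1, 35), (4, 14, a, n, 13, 9), (4, 14, a, n, 20, 32), (4, 14, a, n, 37, 13), (4, 14, z, r, 1, 35), (4, 14, z, r, 13, 9), (4, 14, z, r, 20, 32), (4, 14, z, r, 37, 13)}.
π[C, B]: project onto (C, B) → {(n, 13), (n, 32), (n, 35), (n, 9), (r, 13), (r, 32), (r, 35), (r, 9)}

{(n, 13), (n, 32), (n, 35), (n, 9), (r, 13), (r, 32), (r, 35), (r, 9)}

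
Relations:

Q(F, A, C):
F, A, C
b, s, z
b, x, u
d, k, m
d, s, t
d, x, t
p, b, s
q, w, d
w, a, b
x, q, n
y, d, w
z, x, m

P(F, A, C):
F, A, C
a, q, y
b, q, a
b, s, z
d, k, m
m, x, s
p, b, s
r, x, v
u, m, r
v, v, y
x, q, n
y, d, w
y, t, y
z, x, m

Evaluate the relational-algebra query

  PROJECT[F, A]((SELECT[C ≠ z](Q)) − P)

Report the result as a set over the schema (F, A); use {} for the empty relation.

{(b, x), (d, s), (d, x), (q, w), (w, a)}

σ[C ≠ z]: keep tuples satisfying C ≠ z → {(b, x, u), (d, k, m), (d, s, t), (d, x, t), (p, b, s), (q, w, d), (w, a, b), (x, q, n), (y, d, w), (z, x, m)}
Difference: {(b, x, u), (d, k, m), (d, s, t), (d, x, t), (p, b, s), (q, w, d), (w, a, b), (x, q, n), (y, d, w), (z, x, m)} with {(a, q, y), (b, q, a), (b, s, z), (d, k, m), (m, x, s), (p, b, s), (r, x, v), (u, m, r), (v, v, y), (x, q, n), (y, d, w), (y, t, y), (z, x, m)} → {(b, x, u), (d, s, t), (d, x, t), (q, w, d), (w, a, b)}
Projecting to F, A: {(b, x), (d, s), (d, x), (q, w), (w, a)}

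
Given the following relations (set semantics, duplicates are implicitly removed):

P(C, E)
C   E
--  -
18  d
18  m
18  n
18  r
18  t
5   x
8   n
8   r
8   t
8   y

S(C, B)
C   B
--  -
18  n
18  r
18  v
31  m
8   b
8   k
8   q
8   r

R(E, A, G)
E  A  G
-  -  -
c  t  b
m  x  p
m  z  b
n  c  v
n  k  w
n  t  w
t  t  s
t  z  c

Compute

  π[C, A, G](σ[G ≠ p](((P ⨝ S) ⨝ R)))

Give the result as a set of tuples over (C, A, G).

{(18, c, v), (18, k, w), (18, t, s), (18, t, w), (18, z, b), (18, z, c), (8, c, v), (8, k, w), (8, t, s), (8, t, w), (8, z, c)}

Joining P and S on C yields {(18, d, n), (18, d, r), (18, d, v), (18, m, n), (18, m, r), (18, m, v), (18, n, n), (18, n, r), (18, n, v), (18, r, n), (18, r, r), (18, r, v), (18, t, n), (18, t, r), (18, t, v), (8, n, b), (8, n, k), (8, n, q), (8, n, r), (8, r, b), (8, r, k), (8, r, q), (8, r, r), (8, t, b), (8, t, k), (8, t, q), (8, t, r), (8, y, b), (8, y, k), (8, y, q), (8, y, r)}.
Joining (P ⨝ S) and R on E yields {(18, m, n, x, p), (18, m, n, z, b), (18, m, r, x, p), (18, m, r, z, b), (18, m, v, x, p), (18, m, v, z, b), (18, n, n, c, v), (18, n, n, k, w), (18, n, n, t, w), (18, n, r, c, v), (18, n, r, k, w), (18, n, r, t, w), (18, n, v, c, v), (18, n, v, k, w), (18, n, v, t, w), (18, t, n, t, s), (18, t, n, z, c), (18, t, r, t, s), (18, t, r, z, c), (18, t, v, t, s), (18, t, v, z, c), (8, n, b, c, v), (8, n, b, k, w), (8, n, b, t, w), (8, n, k, c, v), (8, n, k, k, w), (8, n, k, t, w), (8, n, q, c, v), (8, n, q, k, w), (8, n, q, t, w), (8, n, r, c, v), (8, n, r, k, w), (8, n, r, t, w), (8, t, b, t, s), (8, t, b, z, c), (8, t, k, t, s), (8, t, k, z, c), (8, t, q, t, s), (8, t, q, z, c), (8, t, r, t, s), (8, t, r, z, c)}.
Filtering on G ≠ p leaves {(18, m, n, z, b), (18, m, r, z, b), (18, m, v, z, b), (18, n, n, c, v), (18, n, n, k, w), (18, n, n, t, w), (18, n, r, c, v), (18, n, r, k, w), (18, n, r, t, w), (18, n, v, c, v), (18, n, v, k, w), (18, n, v, t, w), (18, t, n, t, s), (18, t, n, z, c), (18, t, r, t, s), (18, t, r, z, c), (18, t, v, t, s), (18, t, v, z, c), (8, n, b, c, v), (8, n, b, k, w), (8, n, b, t, w), (8, n, k, c, v), (8, n, k, k, w), (8, n, k, t, w), (8, n, q, c, v), (8, n, q, k, w), (8, n, q, t, w), (8, n, r, c, v), (8, n, r, k, w), (8, n, r, t, w), (8, t, b, t, s), (8, t, b, z, c), (8, t, k, t, s), (8, t, k, z, c), (8, t, q, t, s), (8, t, q, z, c), (8, t, r, t, s), (8, t, r, z, c)}.
Projecting to C, A, G (27 duplicate(s) eliminated): {(18, c, v), (18, k, w), (18, t, s), (18, t, w), (18, z, b), (18, z, c), (8, c, v), (8, k, w), (8, t, s), (8, t, w), (8, z, c)}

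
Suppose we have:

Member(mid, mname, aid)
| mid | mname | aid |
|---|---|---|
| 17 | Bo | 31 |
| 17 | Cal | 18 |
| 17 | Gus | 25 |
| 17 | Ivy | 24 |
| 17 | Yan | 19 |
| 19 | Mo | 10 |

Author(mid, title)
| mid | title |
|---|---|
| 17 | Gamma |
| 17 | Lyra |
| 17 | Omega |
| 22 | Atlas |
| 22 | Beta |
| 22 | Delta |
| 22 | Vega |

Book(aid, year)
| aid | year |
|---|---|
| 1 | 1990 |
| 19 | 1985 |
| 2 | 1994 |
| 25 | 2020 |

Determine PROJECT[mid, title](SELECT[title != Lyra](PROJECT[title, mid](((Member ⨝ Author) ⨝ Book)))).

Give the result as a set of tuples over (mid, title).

{(17, Gamma), (17, Omega)}

Member ⋈ Author (natural join on mid): {(17, Bo, 31, Gamma), (17, Bo, 31, Lyra), (17, Bo, 31, Omega), (17, Cal, 18, Gamma), (17, Cal, 18, Lyra), (17, Cal, 18, Omega), (17, Gus, 25, Gamma), (17, Gus, 25, Lyra), (17, Gus, 25, Omega), (17, Ivy, 24, Gamma), (17, Ivy, 24, Lyra), (17, Ivy, 24, Omega), (17, Yan, 19, Gamma), (17, Yan, 19, Lyra), (17, Yan, 19, Omega)}
(Member ⨝ Author) ⋈ Book (natural join on aid): {(17, Gus, 25, Gamma, 2020), (17, Gus, 25, Lyra, 2020), (17, Gus, 25, Omega, 2020), (17, Yan, 19, Gamma, 1985), (17, Yan, 19, Lyra, 1985), (17, Yan, 19, Omega, 1985)}
Projecting to title, mid (3 duplicate(s) eliminated): {(Gamma, 17), (Lyra, 17), (Omega, 17)}
Filtering on title != Lyra leaves {(Gamma, 17), (Omega, 17)}.
Projecting to mid, title: {(17, Gamma), (17, Omega)}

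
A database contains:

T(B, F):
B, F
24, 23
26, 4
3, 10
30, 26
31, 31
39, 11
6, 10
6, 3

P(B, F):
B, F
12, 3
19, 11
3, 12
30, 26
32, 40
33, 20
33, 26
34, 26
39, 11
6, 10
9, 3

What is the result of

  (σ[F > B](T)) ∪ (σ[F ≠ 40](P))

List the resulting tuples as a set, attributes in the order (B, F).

{(12, 3), (19, 11), (3, 10), (3, 12), (30, 26), (33, 20), (33, 26), (34, 26), (39, 11), (6, 10), (9, 3)}

Selection F > B: {(3, 10), (6, 10)}
Selection F ≠ 40: {(12, 3), (19, 11), (3, 12), (30, 26), (33, 20), (33, 26), (34, 26), (39, 11), (6, 10), (9, 3)}
Union: {(3, 10), (6, 10)} with {(12, 3), (19, 11), (3, 12), (30, 26), (33, 20), (33, 26), (34, 26), (39, 11), (6, 10), (9, 3)} → {(12, 3), (19, 11), (3, 10), (3, 12), (30, 26), (33, 20), (33, 26), (34, 26), (39, 11), (6, 10), (9, 3)}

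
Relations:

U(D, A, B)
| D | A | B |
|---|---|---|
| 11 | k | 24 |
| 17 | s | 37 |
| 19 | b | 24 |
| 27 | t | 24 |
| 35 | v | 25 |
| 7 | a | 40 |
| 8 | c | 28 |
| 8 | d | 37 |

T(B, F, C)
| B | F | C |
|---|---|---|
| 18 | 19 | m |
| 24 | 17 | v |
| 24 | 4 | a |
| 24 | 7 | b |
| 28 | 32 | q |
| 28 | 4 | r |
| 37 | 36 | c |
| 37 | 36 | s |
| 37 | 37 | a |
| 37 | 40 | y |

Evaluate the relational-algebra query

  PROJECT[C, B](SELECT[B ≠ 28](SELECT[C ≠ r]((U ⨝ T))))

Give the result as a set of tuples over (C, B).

Joining U and T on B yields {(11, k, 24, 17, v), (11, k, 24, 4, a), (11, k, 24, 7, b), (17, s, 37, 36, c), (17, s, 37, 36, s), (17, s, 37, 37, a), (17, s, 37, 40, y), (19, b, 24, 17, v), (19, b, 24, 4, a), (19, b, 24, 7, b), (27, t, 24, 17, v), (27, t, 24, 4, a), (27, t, 24, 7, b), (8, c, 28, 32, q), (8, c, 28, 4, r), (8, d, 37, 36, c), (8, d, 37, 36, s), (8, d, 37, 37, a), (8, d, 37, 40, y)}.
Filtering on C ≠ r leaves {(11, k, 24, 17, v), (11, k, 24, 4, a), (11, k, 24, 7, b), (17, s, 37, 36, c), (17, s, 37, 36, s), (17, s, 37, 37, a), (17, s, 37, 40, y), (19, b, 24, 17, v), (19, b, 24, 4, a), (19, b, 24, 7, b), (27, t, 24, 17, v), (27, t, 24, 4, a), (27, t, 24, 7, b), (8, c, 28, 32, q), (8, d, 37, 36, c), (8, d, 37, 36, s), (8, d, 37, 37, a), (8, d, 37, 40, y)}.
Filtering on B ≠ 28 leaves {(11, k, 24, 17, v), (11, k, 24, 4, a), (11, k, 24, 7, b), (17, s, 37, 36, c), (17, s, 37, 36, s), (17, s, 37, 37, a), (17, s, 37, 40, y), (19, b, 24, 17, v), (19, b, 24, 4, a), (19, b, 24, 7, b), (27, t, 24, 17, v), (27, t, 24, 4, a), (27, t, 24, 7, b), (8, d, 37, 36, c), (8, d, 37, 36, s), (8, d, 37, 37, a), (8, d, 37, 40, y)}.
Projecting to C, B (10 duplicate(s) eliminated): {(a, 24), (a, 37), (b, 24), (c, 37), (s, 37), (v, 24), (y, 37)}

{(a, 24), (a, 37), (b, 24), (c, 37), (s, 37), (v, 24), (y, 37)}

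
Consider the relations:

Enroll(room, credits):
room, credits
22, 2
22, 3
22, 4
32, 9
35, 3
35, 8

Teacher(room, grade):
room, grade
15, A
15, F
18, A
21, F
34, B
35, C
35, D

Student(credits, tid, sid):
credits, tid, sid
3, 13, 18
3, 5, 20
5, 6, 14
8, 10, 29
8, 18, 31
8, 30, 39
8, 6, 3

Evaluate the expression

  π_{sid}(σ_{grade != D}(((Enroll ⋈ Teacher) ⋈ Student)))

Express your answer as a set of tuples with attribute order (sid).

Enroll ⋈ Teacher (natural join on room): {(35, 3, C), (35, 3, D), (35, 8, C), (35, 8, D)}
(Enroll ⋈ Teacher) ⋈ Student (natural join on credits): {(35, 3, C, 13, 18), (35, 3, C, 5, 20), (35, 3, D, 13, 18), (35, 3, D, 5, 20), (35, 8, C, 10, 29), (35, 8, C, 18, 31), (35, 8, C, 30, 39), (35, 8, C, 6, 3), (35, 8, D, 10, 29), (35, 8, D, 18, 31), (35, 8, D, 30, 39), (35, 8, D, 6, 3)}
Filtering on grade != D leaves {(35, 3, C, 13, 18), (35, 3, C, 5, 20), (35, 8, C, 10, 29), (35, 8, C, 18, 31), (35, 8, C, 30, 39), (35, 8, C, 6, 3)}.
π[sid]: project onto (sid) → {18, 20, 29, 3, 31, 39}

{18, 20, 29, 3, 31, 39}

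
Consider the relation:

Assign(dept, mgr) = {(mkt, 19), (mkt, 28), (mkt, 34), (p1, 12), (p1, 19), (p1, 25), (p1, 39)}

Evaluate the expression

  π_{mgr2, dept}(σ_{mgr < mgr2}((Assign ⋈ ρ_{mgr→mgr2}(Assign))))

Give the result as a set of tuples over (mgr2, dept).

{(19, p1), (25, p1), (28, mkt), (34, mkt), (39, p1)}

ρ[mgr→mgr2]: schema becomes (dept, mgr2); tuples unchanged.
Natural join on dept: {(mkt, 19, 19), (mkt, 19, 28), (mkt, 19, 34), (mkt, 28, 19), (mkt, 28, 28), (mkt, 28, 34), (mkt, 34, 19), (mkt, 34, 28), (mkt, 34, 34), (p1, 12, 12), (p1, 12, 19), (p1, 12, 25), (p1, 12, 39), (p1, 19, 12), (p1, 19, 19), (p1, 19, 25), (p1, 19, 39), (p1, 25, 12), (p1, 25, 19), (p1, 25, 25), (p1, 25, 39), (p1, 39, 12), (p1, 39, 19), (p1, 39, 25), (p1, 39, 39)}
σ[mgr < mgr2]: keep tuples satisfying mgr < mgr2 → {(mkt, 19, 28), (mkt, 19, 34), (mkt, 28, 34), (p1, 12, 19), (p1, 12, 25), (p1, 12, 39), (p1, 19, 25), (p1, 19, 39), (p1, 25, 39)}
π[mgr2, dept]: project onto (mgr2, dept) (4 duplicate(s) eliminated) → {(19, p1), (25, p1), (28, mkt), (34, mkt), (39, p1)}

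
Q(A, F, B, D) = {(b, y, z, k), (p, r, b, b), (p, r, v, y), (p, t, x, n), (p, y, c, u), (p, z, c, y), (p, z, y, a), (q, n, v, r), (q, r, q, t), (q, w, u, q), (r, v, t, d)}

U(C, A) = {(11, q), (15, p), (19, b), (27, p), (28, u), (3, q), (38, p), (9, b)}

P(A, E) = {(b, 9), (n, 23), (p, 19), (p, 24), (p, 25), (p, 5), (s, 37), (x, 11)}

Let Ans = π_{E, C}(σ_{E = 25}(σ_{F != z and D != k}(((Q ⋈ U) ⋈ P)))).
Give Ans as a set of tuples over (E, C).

Q ⋈ U (natural join on A): {(b, y, z, k, 19), (b, y, z, k, 9), (p, r, b, b, 15), (p, r, b, b, 27), (p, r, b, b, 38), (p, r, v, y, 15), (p, r, v, y, 27), (p, r, v, y, 38), (p, t, x, n, 15), (p, t, x, n, 27), (p, t, x, n, 38), (p, y, c, u, 15), (p, y, c, u, 27), (p, y, c, u, 38), (p, z, c, y, 15), (p, z, c, y, 27), (p, z, c, y, 38), (p, z, y, a, 15), (p, z, y, a, 27), (p, z, y, a, 38), (q, n, v, r, 11), (q, n, v, r, 3), (q, r, q, t, 11), (q, r, q, t, 3), (q, w, u, q, 11), (q, w, u, q, 3)}
(Q ⋈ U) ⋈ P (natural join on A): {(b, y, z, k, 19, 9), (b, y, z, k, 9, 9), (p, r, b, b, 15, 19), (p, r, b, b, 15, 24), (p, r, b, b, 15, 25), (p, r, b, b, 15, 5), (p, r, b, b, 27, 19), (p, r, b, b, 27, 24), (p, r, b, b, 27, 25), (p, r, b, b, 27, 5), (p, r, b, b, 38, 19), (p, r, b, b, 38, 24), (p, r, b, b, 38, 25), (p, r, b, b, 38, 5), (p, r, v, y, 15, 19), (p, r, v, y, 15, 24), (p, r, v, y, 15, 25), (p, r, v, y, 15, 5), (p, r, v, y, 27, 19), (p, r, v, y, 27, 24), (p, r, v, y, 27, 25), (p, r, v, y, 27, 5), (p, r, v, y, 38, 19), (p, r, v, y, 38, 24), (p, r, v, y, 38, 25), (p, r, v, y, 38, 5), (p, t, x, n, 15, 19), (p, t, x, n, 15, 24), (p, t, x, n, 15, 25), (p, t, x, n, 15, 5), (p, t, x, n, 27, 19), (p, t, x, n, 27, 24), (p, t, x, n, 27, 25), (p, t, x, n, 27, 5), (p, t, x, n, 38, 19), (p, t, x, n, 38, 24), (p, t, x, n, 38, 25), (p, t, x, n, 38, 5), (p, y, c, u, 15, 19), (p, y, c, u, 15, 24), (p, y, c, u, 15, 25), (p, y, c, u, 15, 5), (p, y, c, u, 27, 19), (p, y, c, u, 27, 24), (p, y, c, u, 27, 25), (p, y, c, u, 27, 5), (p, y, c, u, 38, 19), (p, y, c, u, 38, 24), (p, y, c, u, 38, 25), (p, y, c, u, 38, 5), (p, z, c, y, 15, 19), (p, z, c, y, 15, 24), (p, z, c, y, 15, 25), (p, z, c, y, 15, 5), (p, z, c, y, 27, 19), (p, z, c, y, 27, 24), (p, z, c, y, 27, 25), (p, z, c, y, 27, 5), (p, z, c, y, 38, 19), (p, z, c, y, 38, 24), (p, z, c, y, 38, 25), (p, z, c, y, 38, 5), (p, z, y, a, 15, 19), (p, z, y, a, 15, 24), (p, z, y, a, 15, 25), (p, z, y, a, 15, 5), (p, z, y, a, 27, 19), (p, z, y, a, 27, 24), (p, z, y, a, 27, 25), (p, z, y, a, 27, 5), (p, z, y, a, 38, 19), (p, z, y, a, 38, 24), (p, z, y, a, 38, 25), (p, z, y, a, 38, 5)}
σ[F != z and D != k]: keep tuples satisfying F != z and D != k → {(p, r, b, b, 15, 19), (p, r, b, b, 15, 24), (p, r, b, b, 15, 25), (p, r, b, b, 15, 5), (p, r, b, b, 27, 19), (p, r, b, b, 27, 24), (p, r, b, b, 27, 25), (p, r, b, b, 27, 5), (p, r, b, b, 38, 19), (p, r, b, b, 38, 24), (p, r, b, b, 38, 25), (p, r, b, b, 38, 5), (p, r, v, y, 15, 19), (p, r, v, y, 15, 24), (p, r, v, y, 15, 25), (p, r, v, y, 15, 5), (p, r, v, y, 27, 19), (p, r, v, y, 27, 24), (p, r, v, y, 27, 25), (p, r, v, y, 27, 5), (p, r, v, y, 38, 19), (p, r, v, y, 38, 24), (p, r, v, y, 38, 25), (p, r, v, y, 38, 5), (p, t, x, n, 15, 19), (p, t, x, n, 15, 24), (p, t, x, n, 15, 25), (p, t, x, n, 15, 5), (p, t, x, n, 27, 19), (p, t, x, n, 27, 24), (p, t, x, n, 27, 25), (p, t, x, n, 27, 5), (p, t, x, n, 38, 19), (p, t, x, n, 38, 24), (p, t, x, n, 38, 25), (p, t, x, n, 38, 5), (p, y, c, u, 15, 19), (p, y, c, u, 15, 24), (p, y, c, u, 15, 25), (p, y, c, u, 15, 5), (p, y, c, u, 27, 19), (p, y, c, u, 27, 24), (p, y, c, u, 27, 25), (p, y, c, u, 27, 5), (p, y, c, u, 38, 19), (p, y, c, u, 38, 24), (p, y, c, u, 38, 25), (p, y, c, u, 38, 5)}
σ[E = 25]: keep tuples satisfying E = 25 → {(p, r, b, b, 15, 25), (p, r, b, b, 27, 25), (p, r, b, b, 38, 25), (p, r, v, y, 15, 25), (p, r, v, y, 27, 25), (p, r, v, y, 38, 25), (p, t, x, n, 15, 25), (p, t, x, n, 27, 25), (p, t, x, n, 38, 25), (p, y, c, u, 15, 25), (p, y, c, u, 27, 25), (p, y, c, u, 38, 25)}
Projecting to E, C (9 duplicate(s) eliminated): {(25, 15), (25, 27), (25, 38)}

{(25, 15), (25, 27), (25, 38)}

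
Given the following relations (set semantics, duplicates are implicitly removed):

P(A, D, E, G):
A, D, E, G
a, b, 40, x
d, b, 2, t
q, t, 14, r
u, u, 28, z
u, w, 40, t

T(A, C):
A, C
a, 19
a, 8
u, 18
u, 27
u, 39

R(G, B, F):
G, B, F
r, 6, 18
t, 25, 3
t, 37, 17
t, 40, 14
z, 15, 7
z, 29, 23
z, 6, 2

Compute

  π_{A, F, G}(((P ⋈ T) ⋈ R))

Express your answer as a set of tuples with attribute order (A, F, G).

{(u, 14, t), (u, 17, t), (u, 2, z), (u, 23, z), (u, 3, t), (u, 7, z)}

Natural join on A: {(a, b, 40, x, 19), (a, b, 40, x, 8), (u, u, 28, z, 18), (u, u, 28, z, 27), (u, u, 28, z, 39), (u, w, 40, t, 18), (u, w, 40, t, 27), (u, w, 40, t, 39)}
Natural join on G: {(u, u, 28, z, 18, 15, 7), (u, u, 28, z, 18, 29, 23), (u, u, 28, z, 18, 6, 2), (u, u, 28, z, 27, 15, 7), (u, u, 28, z, 27, 29, 23), (u, u, 28, z, 27, 6, 2), (u, u, 28, z, 39, 15, 7), (u, u, 28, z, 39, 29, 23), (u, u, 28, z, 39, 6, 2), (u, w, 40, t, 18, 25, 3), (u, w, 40, t, 18, 37, 17), (u, w, 40, t, 18, 40, 14), (u, w, 40, t, 27, 25, 3), (u, w, 40, t, 27, 37, 17), (u, w, 40, t, 27, 40, 14), (u, w, 40, t, 39, 25, 3), (u, w, 40, t, 39, 37, 17), (u, w, 40, t, 39, 40, 14)}
π[A, F, G]: project onto (A, F, G) (12 duplicate(s) eliminated) → {(u, 14, t), (u, 17, t), (u, 2, z), (u, 23, z), (u, 3, t), (u, 7, z)}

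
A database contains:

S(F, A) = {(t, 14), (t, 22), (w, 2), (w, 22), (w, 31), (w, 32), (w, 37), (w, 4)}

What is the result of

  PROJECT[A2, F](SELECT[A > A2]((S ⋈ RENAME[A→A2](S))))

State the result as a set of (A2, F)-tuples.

ρ[A→A2]: schema becomes (F, A2); tuples unchanged.
Joining S and RENAME[A→A2](S) on F yields {(t, 14, 14), (t, 14, 22), (t, 22, 14), (t, 22, 22), (w, 2, 2), (w, 2, 22), (w, 2, 31), (w, 2, 32), (w, 2, 37), (w, 2, 4), (w, 22, 2), (w, 22, 22), (w, 22, 31), (w, 22, 32), (w, 22, 37), (w, 22, 4), (w, 31, 2), (w, 31, 22), (w, 31, 31), (w, 31, 32), (w, 31, 37), (w, 31, 4), (w, 32, 2), (w, 32, 22), (w, 32, 31), (w, 32, 32), (w, 32, 37), (w, 32, 4), (w, 37, 2), (w, 37, 22), (w, 37, 31), (w, 37, 32), (w, 37, 37), (w, 37, 4), (w, 4, 2), (w, 4, 22), (w, 4, 31), (w, 4, 32), (w, 4, 37), (w, 4, 4)}.
Filtering on A > A2 leaves {(t, 22, 14), (w, 22, 2), (w, 22, 4), (w, 31, 2), (w, 31, 22), (w, 31, 4), (w, 32, 2), (w, 32, 22), (w, 32, 31), (w, 32, 4), (w, 37, 2), (w, 37, 22), (w, 37, 31), (w, 37, 32), (w, 37, 4), (w, 4, 2)}.
π[A2, F]: project onto (A2, F) (10 duplicate(s) eliminated) → {(14, t), (2, w), (22, w), (31, w), (32, w), (4, w)}

{(14, t), (2, w), (22, w), (31, w), (32, w), (4, w)}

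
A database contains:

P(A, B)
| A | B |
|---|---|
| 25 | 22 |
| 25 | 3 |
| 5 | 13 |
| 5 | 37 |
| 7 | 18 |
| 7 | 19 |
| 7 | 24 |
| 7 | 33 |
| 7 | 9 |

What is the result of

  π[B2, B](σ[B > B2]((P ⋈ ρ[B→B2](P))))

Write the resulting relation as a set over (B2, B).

{(13, 37), (18, 19), (18, 24), (18, 33), (19, 24), (19, 33), (24, 33), (3, 22), (9, 18), (9, 19), (9, 24), (9, 33)}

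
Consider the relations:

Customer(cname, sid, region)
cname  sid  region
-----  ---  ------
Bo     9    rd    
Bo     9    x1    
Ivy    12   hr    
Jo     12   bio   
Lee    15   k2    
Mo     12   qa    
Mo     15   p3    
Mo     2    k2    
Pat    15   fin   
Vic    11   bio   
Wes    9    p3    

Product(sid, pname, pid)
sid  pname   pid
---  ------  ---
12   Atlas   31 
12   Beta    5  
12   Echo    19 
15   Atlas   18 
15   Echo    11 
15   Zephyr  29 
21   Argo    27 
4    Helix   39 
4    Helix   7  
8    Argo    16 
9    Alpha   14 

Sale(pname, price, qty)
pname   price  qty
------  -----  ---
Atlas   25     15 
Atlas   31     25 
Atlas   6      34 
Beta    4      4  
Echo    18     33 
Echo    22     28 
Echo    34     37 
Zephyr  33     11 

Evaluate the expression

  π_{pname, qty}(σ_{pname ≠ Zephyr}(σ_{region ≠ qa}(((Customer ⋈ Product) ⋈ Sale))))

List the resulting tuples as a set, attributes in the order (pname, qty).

{(Atlas, 15), (Atlas, 25), (Atlas, 34), (Beta, 4), (Echo, 28), (Echo, 33), (Echo, 37)}

Customer ⋈ Product (natural join on sid): {(Bo, 9, rd, Alpha, 14), (Bo, 9, x1, Alpha, 14), (Ivy, 12, hr, Atlas, 31), (Ivy, 12, hr, Beta, 5), (Ivy, 12, hr, Echo, 19), (Jo, 12, bio, Atlas, 31), (Jo, 12, bio, Beta, 5), (Jo, 12, bio, Echo, 19), (Lee, 15, k2, Atlas, 18), (Lee, 15, k2, Echo, 11), (Lee, 15, k2, Zephyr, 29), (Mo, 12, qa, Atlas, 31), (Mo, 12, qa, Beta, 5), (Mo, 12, qa, Echo, 19), (Mo, 15, p3, Atlas, 18), (Mo, 15, p3, Echo, 11), (Mo, 15, p3, Zephyr, 29), (Pat, 15, fin, Atlas, 18), (Pat, 15, fin, Echo, 11), (Pat, 15, fin, Zephyr, 29), (Wes, 9, p3, Alpha, 14)}
(Customer ⋈ Product) ⋈ Sale (natural join on pname): {(Ivy, 12, hr, Atlas, 31, 25, 15), (Ivy, 12, hr, Atlas, 31, 31, 25), (Ivy, 12, hr, Atlas, 31, 6, 34), (Ivy, 12, hr, Beta, 5, 4, 4), (Ivy, 12, hr, Echo, 19, 18, 33), (Ivy, 12, hr, Echo, 19, 22, 28), (Ivy, 12, hr, Echo, 19, 34, 37), (Jo, 12, bio, Atlas, 31, 25, 15), (Jo, 12, bio, Atlas, 31, 31, 25), (Jo, 12, bio, Atlas, 31, 6, 34), (Jo, 12, bio, Beta, 5, 4, 4), (Jo, 12, bio, Echo, 19, 18, 33), (Jo, 12, bio, Echo, 19, 22, 28), (Jo, 12, bio, Echo, 19, 34, 37), (Lee, 15, k2, Atlas, 18, 25, 15), (Lee, 15, k2, Atlas, 18, 31, 25), (Lee, 15, k2, Atlas, 18, 6, 34), (Lee, 15, k2, Echo, 11, 18, 33), (Lee, 15, k2, Echo, 11, 22, 28), (Lee, 15, k2, Echo, 11, 34, 37), (Lee, 15, k2, Zephyr, 29, 33, 11), (Mo, 12, qa, Atlas, 31, 25, 15), (Mo, 12, qa, Atlas, 31, 31, 25), (Mo, 12, qa, Atlas, 31, 6, 34), (Mo, 12, qa, Beta, 5, 4, 4), (Mo, 12, qa, Echo, 19, 18, 33), (Mo, 12, qa, Echo, 19, 22, 28), (Mo, 12, qa, Echo, 19, 34, 37), (Mo, 15, p3, Atlas, 18, 25, 15), (Mo, 15, p3, Atlas, 18, 31, 25), (Mo, 15, p3, Atlas, 18, 6, 34), (Mo, 15, p3, Echo, 11, 18, 33), (Mo, 15, p3, Echo, 11, 22, 28), (Mo, 15, p3, Echo, 11, 34, 37), (Mo, 15, p3, Zephyr, 29, 33, 11), (Pat, 15, fin, Atlas, 18, 25, 15), (Pat, 15, fin, Atlas, 18, 31, 25), (Pat, 15, fin, Atlas, 18, 6, 34), (Pat, 15, fin, Echo, 11, 18, 33), (Pat, 15, fin, Echo, 11, 22, 28), (Pat, 15, fin, Echo, 11, 34, 37), (Pat, 15, fin, Zephyr, 29, 33, 11)}
Apply σ_{region ≠ qa}; surviving tuples: {(Ivy, 12, hr, Atlas, 31, 25, 15), (Ivy, 12, hr, Atlas, 31, 31, 25), (Ivy, 12, hr, Atlas, 31, 6, 34), (Ivy, 12, hr, Beta, 5, 4, 4), (Ivy, 12, hr, Echo, 19, 18, 33), (Ivy, 12, hr, Echo, 19, 22, 28), (Ivy, 12, hr, Echo, 19, 34, 37), (Jo, 12, bio, Atlas, 31, 25, 15), (Jo, 12, bio, Atlas, 31, 31, 25), (Jo, 12, bio, Atlas, 31, 6, 34), (Jo, 12, bio, Beta, 5, 4, 4), (Jo, 12, bio, Echo, 19, 18, 33), (Jo, 12, bio, Echo, 19, 22, 28), (Jo, 12, bio, Echo, 19, 34, 37), (Lee, 15, k2, Atlas, 18, 25, 15), (Lee, 15, k2, Atlas, 18, 31, 25), (Lee, 15, k2, Atlas, 18, 6, 34), (Lee, 15, k2, Echo, 11, 18, 33), (Lee, 15, k2, Echo, 11, 22, 28), (Lee, 15, k2, Echo, 11, 34, 37), (Lee, 15, k2, Zephyr, 29, 33, 11), (Mo, 15, p3, Atlas, 18, 25, 15), (Mo, 15, p3, Atlas, 18, 31, 25), (Mo, 15, p3, Atlas, 18, 6, 34), (Mo, 15, p3, Echo, 11, 18, 33), (Mo, 15, p3, Echo, 11, 22, 28), (Mo, 15, p3, Echo, 11, 34, 37), (Mo, 15, p3, Zephyr, 29, 33, 11), (Pat, 15, fin, Atlas, 18, 25, 15), (Pat, 15, fin, Atlas, 18, 31, 25), (Pat, 15, fin, Atlas, 18, 6, 34), (Pat, 15, fin, Echo, 11, 18, 33), (Pat, 15, fin, Echo, 11, 22, 28), (Pat, 15, fin, Echo, 11, 34, 37), (Pat, 15, fin, Zephyr, 29, 33, 11)}
Apply σ_{pname ≠ Zephyr}; surviving tuples: {(Ivy, 12, hr, Atlas, 31, 25, 15), (Ivy, 12, hr, Atlas, 31, 31, 25), (Ivy, 12, hr, Atlas, 31, 6, 34), (Ivy, 12, hr, Beta, 5, 4, 4), (Ivy, 12, hr, Echo, 19, 18, 33), (Ivy, 12, hr, Echo, 19, 22, 28), (Ivy, 12, hr, Echo, 19, 34, 37), (Jo, 12, bio, Atlas, 31, 25, 15), (Jo, 12, bio, Atlas, 31, 31, 25), (Jo, 12, bio, Atlas, 31, 6, 34), (Jo, 12, bio, Beta, 5, 4, 4), (Jo, 12, bio, Echo, 19, 18, 33), (Jo, 12, bio, Echo, 19, 22, 28), (Jo, 12, bio, Echo, 19, 34, 37), (Lee, 15, k2, Atlas, 18, 25, 15), (Lee, 15, k2, Atlas, 18, 31, 25), (Lee, 15, k2, Atlas, 18, 6, 34), (Lee, 15, k2, Echo, 11, 18, 33), (Lee, 15, k2, Echo, 11, 22, 28), (Lee, 15, k2, Echo, 11, 34, 37), (Mo, 15, p3, Atlas, 18, 25, 15), (Mo, 15, p3, Atlas, 18, 31, 25), (Mo, 15, p3, Atlas, 18, 6, 34), (Mo, 15, p3, Echo, 11, 18, 33), (Mo, 15, p3, Echo, 11, 22, 28), (Mo, 15, p3, Echo, 11, 34, 37), (Pat, 15, fin, Atlas, 18, 25, 15), (Pat, 15, fin, Atlas, 18, 31, 25), (Pat, 15, fin, Atlas, 18, 6, 34), (Pat, 15, fin, Echo, 11, 18, 33), (Pat, 15, fin, Echo, 11, 22, 28), (Pat, 15, fin, Echo, 11, 34, 37)}
Projecting to pname, qty (25 duplicate(s) eliminated): {(Atlas, 15), (Atlas, 25), (Atlas, 34), (Beta, 4), (Echo, 28), (Echo, 33), (Echo, 37)}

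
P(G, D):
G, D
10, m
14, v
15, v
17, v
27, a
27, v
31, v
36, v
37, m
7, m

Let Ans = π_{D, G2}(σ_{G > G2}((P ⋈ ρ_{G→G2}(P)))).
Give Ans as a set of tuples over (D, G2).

ρ[G→G2]: schema becomes (G2, D); tuples unchanged.
Natural join on D: {(10, m, 10), (10, m, 37), (10, m, 7), (14, v, 14), (14, v, 15), (14, v, 17), (14, v, 27), (14, v, 31), (14, v, 36), (15, v, 14), (15, v, 15), (15, v, 17), (15, v, 27), (15, v, 31), (15, v, 36), (17, v, 14), (17, v, 15), (17, v, 17), (17, v, 27), (17, v, 31), (17, v, 36), (27, a, 27), (27, v, 14), (27, v, 15), (27, v, 17), (27, v, 27), (27, v, 31), (27, v, 36), (31, v, 14), (31, v, 15), (31, v, 17), (31, v, 27), (31, v, 31), (31, v, 36), (36, v, 14), (36, v, 15), (36, v, 17), (36, v, 27), (36, v, 31), (36, v, 36), (37, m, 10), (37, m, 37), (37, m, 7), (7, m, 10), (7, m, 37), (7, m, 7)}
Apply σ_{G > G2}; surviving tuples: {(10, m, 7), (15, v, 14), (17, v, 14), (17, v, 15), (27, v, 14), (27, v, 15), (27, v, 17), (31, v, 14), (31, v, 15), (31, v, 17), (31, v, 27), (36, v, 14), (36, v, 15), (36, v, 17), (36, v, 27), (36, v, 31), (37, m, 10), (37, m, 7)}
π_{D, G2} gives {(m, 10), (m, 7), (v, 14), (v, 15), (v, 17), (v, 27), (v, 31)} (11 duplicate(s) eliminated).

{(m, 10), (m, 7), (v, 14), (v, 15), (v, 17), (v, 27), (v, 31)}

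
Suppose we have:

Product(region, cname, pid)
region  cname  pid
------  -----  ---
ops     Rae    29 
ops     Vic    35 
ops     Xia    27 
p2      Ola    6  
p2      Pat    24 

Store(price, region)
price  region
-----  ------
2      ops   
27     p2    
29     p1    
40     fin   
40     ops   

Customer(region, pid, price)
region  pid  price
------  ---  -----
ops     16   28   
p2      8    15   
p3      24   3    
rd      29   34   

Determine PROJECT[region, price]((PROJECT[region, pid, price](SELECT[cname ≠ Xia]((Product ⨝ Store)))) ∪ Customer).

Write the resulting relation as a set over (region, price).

{(ops, 2), (ops, 28), (ops, 40), (p2, 15), (p2, 27), (p3, 3), (rd, 34)}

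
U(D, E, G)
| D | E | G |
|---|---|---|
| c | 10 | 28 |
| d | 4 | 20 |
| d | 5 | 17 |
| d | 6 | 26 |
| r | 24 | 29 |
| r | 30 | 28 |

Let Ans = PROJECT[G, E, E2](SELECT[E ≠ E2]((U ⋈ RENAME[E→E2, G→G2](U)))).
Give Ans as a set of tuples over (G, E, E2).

{(17, 5, 4), (17, 5, 6), (20, 4, 5), (20, 4, 6), (26, 6, 4), (26, 6, 5), (28, 30, 24), (29, 24, 30)}

ρ[E→E2, G→G2]: schema becomes (D, E2, G2); tuples unchanged.
Joining U and RENAME[E→E2, G→G2](U) on D yields {(c, 10, 28, 10, 28), (d, 4, 20, 4, 20), (d, 4, 20, 5, 17), (d, 4, 20, 6, 26), (d, 5, 17, 4, 20), (d, 5, 17, 5, 17), (d, 5, 17, 6, 26), (d, 6, 26, 4, 20), (d, 6, 26, 5, 17), (d, 6, 26, 6, 26), (r, 24, 29, 24, 29), (r, 24, 29, 30, 28), (r, 30, 28, 24, 29), (r, 30, 28, 30, 28)}.
σ[E ≠ E2]: keep tuples satisfying E ≠ E2 → {(d, 4, 20, 5, 17), (d, 4, 20, 6, 26), (d, 5, 17, 4, 20), (d, 5, 17, 6, 26), (d, 6, 26, 4, 20), (d, 6, 26, 5, 17), (r, 24, 29, 30, 28), (r, 30, 28, 24, 29)}
Projecting to G, E, E2: {(17, 5, 4), (17, 5, 6), (20, 4, 5), (20, 4, 6), (26, 6, 4), (26, 6, 5), (28, 30, 24), (29, 24, 30)}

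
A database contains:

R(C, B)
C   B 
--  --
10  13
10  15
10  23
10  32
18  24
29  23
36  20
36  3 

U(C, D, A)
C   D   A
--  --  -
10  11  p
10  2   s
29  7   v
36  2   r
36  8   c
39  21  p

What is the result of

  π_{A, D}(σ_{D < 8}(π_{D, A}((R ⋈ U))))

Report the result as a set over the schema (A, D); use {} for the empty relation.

{(r, 2), (s, 2), (v, 7)}

R ⋈ U (natural join on C): {(10, 13, 11, p), (10, 13, 2, s), (10, 15, 11, p), (10, 15, 2, s), (10, 23, 11, p), (10, 23, 2, s), (10, 32, 11, p), (10, 32, 2, s), (29, 23, 7, v), (36, 20, 2, r), (36, 20, 8, c), (36, 3, 2, r), (36, 3, 8, c)}
Projecting to D, A (8 duplicate(s) eliminated): {(11, p), (2, r), (2, s), (7, v), (8, c)}
Apply σ_{D < 8}; surviving tuples: {(2, r), (2, s), (7, v)}
Projecting to A, D: {(r, 2), (s, 2), (v, 7)}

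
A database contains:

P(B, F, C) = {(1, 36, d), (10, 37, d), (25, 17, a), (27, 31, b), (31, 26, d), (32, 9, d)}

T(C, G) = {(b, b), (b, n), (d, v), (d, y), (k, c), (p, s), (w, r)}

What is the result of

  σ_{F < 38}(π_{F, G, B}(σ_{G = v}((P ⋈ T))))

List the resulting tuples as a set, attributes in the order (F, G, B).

{(26, v, 31), (36, v, 1), (37, v, 10), (9, v, 32)}

Natural join on C: {(1, 36, d, v), (1, 36, d, y), (10, 37, d, v), (10, 37, d, y), (27, 31, b, b), (27, 31, b, n), (31, 26, d, v), (31, 26, d, y), (32, 9, d, v), (32, 9, d, y)}
Selection G = v: {(1, 36, d, v), (10, 37, d, v), (31, 26, d, v), (32, 9, d, v)}
Projecting to F, G, B: {(26, v, 31), (36, v, 1), (37, v, 10), (9, v, 32)}
Selection F < 38: {(26, v, 31), (36, v, 1), (37, v, 10), (9, v, 32)}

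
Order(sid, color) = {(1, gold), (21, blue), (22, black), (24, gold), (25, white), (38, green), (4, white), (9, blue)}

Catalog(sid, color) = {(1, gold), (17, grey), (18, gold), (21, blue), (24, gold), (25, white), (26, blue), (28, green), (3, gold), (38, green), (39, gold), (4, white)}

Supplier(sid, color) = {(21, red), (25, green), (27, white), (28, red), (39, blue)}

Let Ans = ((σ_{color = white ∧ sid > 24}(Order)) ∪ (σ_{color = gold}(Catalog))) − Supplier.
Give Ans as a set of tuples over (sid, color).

Selection color = white ∧ sid > 24: {(25, white)}
Selection color = gold: {(1, gold), (18, gold), (24, gold), (3, gold), (39, gold)}
Taking the union: {(1, gold), (18, gold), (24, gold), (25, white), (3, gold), (39, gold)}
Taking the difference: {(1, gold), (18, gold), (24, gold), (25, white), (3, gold), (39, gold)}

{(1, gold), (18, gold), (24, gold), (25, white), (3, gold), (39, gold)}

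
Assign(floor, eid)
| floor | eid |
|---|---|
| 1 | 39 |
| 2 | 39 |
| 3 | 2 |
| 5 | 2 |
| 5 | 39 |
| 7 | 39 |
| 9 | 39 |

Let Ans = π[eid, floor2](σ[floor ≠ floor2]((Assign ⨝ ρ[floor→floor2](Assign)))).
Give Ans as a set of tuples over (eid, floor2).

{(2, 3), (2, 5), (39, 1), (39, 2), (39, 5), (39, 7), (39, 9)}

ρ[floor→floor2]: schema becomes (floor2, eid); tuples unchanged.
Assign ⋈ ρ[floor→floor2](Assign) (natural join on eid): {(1, 39, 1), (1, 39, 2), (1, 39, 5), (1, 39, 7), (1, 39, 9), (2, 39, 1), (2, 39, 2), (2, 39, 5), (2, 39, 7), (2, 39, 9), (3, 2, 3), (3, 2, 5), (5, 2, 3), (5, 2, 5), (5, 39, 1), (5, 39, 2), (5, 39, 5), (5, 39, 7), (5, 39, 9), (7, 39, 1), (7, 39, 2), (7, 39, 5), (7, 39, 7), (7, 39, 9), (9, 39, 1), (9, 39, 2), (9, 39, 5), (9, 39, 7), (9, 39, 9)}
Selection floor ≠ floor2: {(1, 39, 2), (1, 39, 5), (1, 39, 7), (1, 39, 9), (2, 39, 1), (2, 39, 5), (2, 39, 7), (2, 39, 9), (3, 2, 5), (5, 2, 3), (5, 39, 1), (5, 39, 2), (5, 39, 7), (5, 39, 9), (7, 39, 1), (7, 39, 2), (7, 39, 5), (7, 39, 9), (9, 39, 1), (9, 39, 2), (9, 39, 5), (9, 39, 7)}
Keep only column(s) eid, floor2 (15 duplicate(s) eliminated): {(2, 3), (2, 5), (39, 1), (39, 2), (39, 5), (39, 7), (39, 9)}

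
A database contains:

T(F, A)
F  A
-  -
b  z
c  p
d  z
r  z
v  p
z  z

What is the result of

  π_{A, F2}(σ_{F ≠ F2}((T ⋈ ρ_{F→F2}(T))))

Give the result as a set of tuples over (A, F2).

{(p, c), (p, v), (z, b), (z, d), (z, r), (z, z)}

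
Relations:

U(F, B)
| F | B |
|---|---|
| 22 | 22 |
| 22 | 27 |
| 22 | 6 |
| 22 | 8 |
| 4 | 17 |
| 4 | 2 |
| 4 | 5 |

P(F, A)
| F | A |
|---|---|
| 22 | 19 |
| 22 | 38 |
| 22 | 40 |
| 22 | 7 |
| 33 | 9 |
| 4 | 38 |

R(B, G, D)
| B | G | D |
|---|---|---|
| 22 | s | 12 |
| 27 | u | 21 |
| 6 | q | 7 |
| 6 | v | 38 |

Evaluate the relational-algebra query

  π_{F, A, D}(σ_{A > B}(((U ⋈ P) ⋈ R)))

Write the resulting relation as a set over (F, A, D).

U ⋈ P (natural join on F): {(22, 22, 19), (22, 22, 38), (22, 22, 40), (22, 22, 7), (22, 27, 19), (22, 27, 38), (22, 27, 40), (22, 27, 7), (22, 6, 19), (22, 6, 38), (22, 6, 40), (22, 6, 7), (22, 8, 19), (22, 8, 38), (22, 8, 40), (22, 8, 7), (4, 17, 38), (4, 2, 38), (4, 5, 38)}
(U ⋈ P) ⋈ R (natural join on B): {(22, 22, 19, s, 12), (22, 22, 38, s, 12), (22, 22, 40, s, 12), (22, 22, 7, s, 12), (22, 27, 19, u, 21), (22, 27, 38, u, 21), (22, 27, 40, u, 21), (22, 27, 7, u, 21), (22, 6, 19, q, 7), (22, 6, 19, v, 38), (22, 6, 38, q, 7), (22, 6, 38, v, 38), (22, 6, 40, q, 7), (22, 6, 40, v, 38), (22, 6, 7, q, 7), (22, 6, 7, v, 38)}
σ[A > B]: keep tuples satisfying A > B → {(22, 22, 38, s, 12), (22, 22, 40, s, 12), (22, 27, 38, u, 21), (22, 27, 40, u, 21), (22, 6, 19, q, 7), (22, 6, 19, v, 38), (22, 6, 38, q, 7), (22, 6, 38, v, 38), (22, 6, 40, q, 7), (22, 6, 40, v, 38), (22, 6, 7, q, 7), (22, 6, 7, v, 38)}
Keep only column(s) F, A, D: {(22, 19, 38), (22, 19, 7), (22, 38, 12), (22, 38, 21), (22, 38, 38), (22, 38, 7), (22, 40, 12), (22, 40, 21), (22, 40, 38), (22, 40, 7), (22, 7, 38), (22, 7, 7)}

{(22, 19, 38), (22, 19, 7), (22, 38, 12), (22, 38, 21), (22, 38, 38), (22, 38, 7), (22, 40, 12), (22, 40, 21), (22, 40, 38), (22, 40, 7), (22, 7, 38), (22, 7, 7)}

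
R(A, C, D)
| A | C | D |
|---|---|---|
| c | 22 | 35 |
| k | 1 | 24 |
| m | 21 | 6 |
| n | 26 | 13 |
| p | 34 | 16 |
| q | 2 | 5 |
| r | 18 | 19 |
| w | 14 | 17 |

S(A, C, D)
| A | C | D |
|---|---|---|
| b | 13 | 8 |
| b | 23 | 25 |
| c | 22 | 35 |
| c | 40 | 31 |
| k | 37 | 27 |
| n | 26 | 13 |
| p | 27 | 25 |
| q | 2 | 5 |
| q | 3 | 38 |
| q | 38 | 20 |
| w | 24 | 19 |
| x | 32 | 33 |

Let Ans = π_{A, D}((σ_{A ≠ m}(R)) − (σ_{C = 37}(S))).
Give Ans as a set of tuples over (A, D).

Apply σ_{A ≠ m}; surviving tuples: {(c, 22, 35), (k, 1, 24), (n, 26, 13), (p, 34, 16), (q, 2, 5), (r, 18, 19), (w, 14, 17)}
Apply σ_{C = 37}; surviving tuples: {(k, 37, 27)}
Difference: {(c, 22, 35), (k, 1, 24), (n, 26, 13), (p, 34, 16), (q, 2, 5), (r, 18, 19), (w, 14, 17)} with {(k, 37, 27)} → {(c, 22, 35), (k, 1, 24), (n, 26, 13), (p, 34, 16), (q, 2, 5), (r, 18, 19), (w, 14, 17)}
π_{A, D} gives {(c, 35), (k, 24), (n, 13), (p, 16), (q, 5), (r, 19), (w, 17)}.

{(c, 35), (k, 24), (n, 13), (p, 16), (q, 5), (r, 19), (w, 17)}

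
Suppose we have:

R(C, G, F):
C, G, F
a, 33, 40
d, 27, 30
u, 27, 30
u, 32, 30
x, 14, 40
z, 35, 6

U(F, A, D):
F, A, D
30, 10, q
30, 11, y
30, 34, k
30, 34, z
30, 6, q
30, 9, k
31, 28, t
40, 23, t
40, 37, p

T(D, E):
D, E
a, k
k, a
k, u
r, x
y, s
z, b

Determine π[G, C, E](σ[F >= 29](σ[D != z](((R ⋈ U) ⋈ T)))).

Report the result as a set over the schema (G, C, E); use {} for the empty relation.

{(27, d, a), (27, d, s), (27, d, u), (27, u, a), (27, u, s), (27, u, u), (32, u, a), (32, u, s), (32, u, u)}

Natural join on F: {(a, 33, 40, 23, t), (a, 33, 40, 37, p), (d, 27, 30, 10, q), (d, 27, 30, 11, y), (d, 27, 30, 34, k), (d, 27, 30, 34, z), (d, 27, 30, 6, q), (d, 27, 30, 9, k), (u, 27, 30, 10, q), (u, 27, 30, 11, y), (u, 27, 30, 34, k), (u, 27, 30, 34, z), (u, 27, 30, 6, q), (u, 27, 30, 9, k), (u, 32, 30, 10, q), (u, 32, 30, 11, y), (u, 32, 30, 34, k), (u, 32, 30, 34, z), (u, 32, 30, 6, q), (u, 32, 30, 9, k), (x, 14, 40, 23, t), (x, 14, 40, 37, p)}
Natural join on D: {(d, 27, 30, 11, y, s), (d, 27, 30, 34, k, a), (d, 27, 30, 34, k, u), (d, 27, 30, 34, z, b), (d, 27, 30, 9, k, a), (d, 27, 30, 9, k, u), (u, 27, 30, 11, y, s), (u, 27, 30, 34, k, a), (u, 27, 30, 34, k, u), (u, 27, 30, 34, z, b), (u, 27, 30, 9, k, a), (u, 27, 30, 9, k, u), (u, 32, 30, 11, y, s), (u, 32, 30, 34, k, a), (u, 32, 30, 34, k, u), (u, 32, 30, 34, z, b), (u, 32, 30, 9, k, a), (u, 32, 30, 9, k, u)}
σ[D != z]: keep tuples satisfying D != z → {(d, 27, 30, 11, y, s), (d, 27, 30, 34, k, a), (d, 27, 30, 34, k, u), (d, 27, 30, 9, k, a), (d, 27, 30, 9, k, u), (u, 27, 30, 11, y, s), (u, 27, 30, 34, k, a), (u, 27, 30, 34, k, u), (u, 27, 30, 9, k, a), (u, 27, 30, 9, k, u), (u, 32, 30, 11, y, s), (u, 32, 30, 34, k, a), (u, 32, 30, 34, k, u), (u, 32, 30, 9, k, a), (u, 32, 30, 9, k, u)}
σ[F >= 29]: keep tuples satisfying F >= 29 → {(d, 27, 30, 11, y, s), (d, 27, 30, 34, k, a), (d, 27, 30, 34, k, u), (d, 27, 30, 9, k, a), (d, 27, 30, 9, k, u), (u, 27, 30, 11, y, s), (u, 27, 30, 34, k, a), (u, 27, 30, 34, k, u), (u, 27, 30, 9, k, a), (u, 27, 30, 9, k, u), (u, 32, 30, 11, y, s), (u, 32, 30, 34, k, a), (u, 32, 30, 34, k, u), (u, 32, 30, 9, k, a), (u, 32, 30, 9, k, u)}
π[G, C, E]: project onto (G, C, E) (6 duplicate(s) eliminated) → {(27, d, a), (27, d, s), (27, d, u), (27, u, a), (27, u, s), (27, u, u), (32, u, a), (32, u, s), (32, u, u)}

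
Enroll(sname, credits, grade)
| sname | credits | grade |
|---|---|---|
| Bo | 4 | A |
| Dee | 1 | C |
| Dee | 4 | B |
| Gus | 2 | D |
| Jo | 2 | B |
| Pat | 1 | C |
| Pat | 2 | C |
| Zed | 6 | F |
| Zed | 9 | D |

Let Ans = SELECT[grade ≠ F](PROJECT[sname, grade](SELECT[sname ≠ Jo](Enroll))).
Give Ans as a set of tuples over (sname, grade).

Selection sname ≠ Jo: {(Bo, 4, A), (Dee, 1, C), (Dee, 4, B), (Gus, 2, D), (Pat, 1, C), (Pat, 2, C), (Zed, 6, F), (Zed, 9, D)}
Projecting to sname, grade (1 duplicate(s) eliminated): {(Bo, A), (Dee, B), (Dee, C), (Gus, D), (Pat, C), (Zed, D), (Zed, F)}
Selection grade ≠ F: {(Bo, A), (Dee, B), (Dee, C), (Gus, D), (Pat, C), (Zed, D)}

{(Bo, A), (Dee, B), (Dee, C), (Gus, D), (Pat, C), (Zed, D)}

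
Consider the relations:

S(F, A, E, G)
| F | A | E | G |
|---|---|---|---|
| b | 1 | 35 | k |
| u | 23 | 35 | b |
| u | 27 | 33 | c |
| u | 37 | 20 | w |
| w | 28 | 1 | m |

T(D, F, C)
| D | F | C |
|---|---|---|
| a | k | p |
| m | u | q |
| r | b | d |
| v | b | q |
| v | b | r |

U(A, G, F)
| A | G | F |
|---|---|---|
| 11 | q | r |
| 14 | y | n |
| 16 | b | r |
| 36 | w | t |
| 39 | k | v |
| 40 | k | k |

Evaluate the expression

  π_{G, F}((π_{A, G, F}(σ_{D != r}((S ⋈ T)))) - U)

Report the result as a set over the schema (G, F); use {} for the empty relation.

{(b, u), (c, u), (k, b), (w, u)}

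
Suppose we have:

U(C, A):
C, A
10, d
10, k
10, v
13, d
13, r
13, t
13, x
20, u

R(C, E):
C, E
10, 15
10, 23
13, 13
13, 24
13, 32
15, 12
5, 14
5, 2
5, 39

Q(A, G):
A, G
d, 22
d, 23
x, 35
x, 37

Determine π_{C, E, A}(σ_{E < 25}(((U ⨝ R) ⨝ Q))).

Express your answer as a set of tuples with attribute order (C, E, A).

{(10, 15, d), (10, 23, d), (13, 13, d), (13, 13, x), (13, 24, d), (13, 24, x)}

Natural join on C: {(10, d, 15), (10, d, 23), (10, k, 15), (10, k, 23), (10, v, 15), (10, v, 23), (13, d, 13), (13, d, 24), (13, d, 32), (13, r, 13), (13, r, 24), (13, r, 32), (13, t, 13), (13, t, 24), (13, t, 32), (13, x, 13), (13, x, 24), (13, x, 32)}
Natural join on A: {(10, d, 15, 22), (10, d, 15, 23), (10, d, 23, 22), (10, d, 23, 23), (13, d, 13, 22), (13, d, 13, 23), (13, d, 24, 22), (13, d, 24, 23), (13, d, 32, 22), (13, d, 32, 23), (13, x, 13, 35), (13, x, 13, 37), (13, x, 24, 35), (13, x, 24, 37), (13, x, 32, 35), (13, x, 32, 37)}
σ[E < 25]: keep tuples satisfying E < 25 → {(10, d, 15, 22), (10, d, 15, 23), (10, d, 23, 22), (10, d, 23, 23), (13, d, 13, 22), (13, d, 13, 23), (13, d, 24, 22), (13, d, 24, 23), (13, x, 13, 35), (13, x, 13, 37), (13, x, 24, 35), (13, x, 24, 37)}
Keep only column(s) C, E, A (6 duplicate(s) eliminated): {(10, 15, d), (10, 23, d), (13, 13, d), (13, 13, x), (13, 24, d), (13, 24, x)}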